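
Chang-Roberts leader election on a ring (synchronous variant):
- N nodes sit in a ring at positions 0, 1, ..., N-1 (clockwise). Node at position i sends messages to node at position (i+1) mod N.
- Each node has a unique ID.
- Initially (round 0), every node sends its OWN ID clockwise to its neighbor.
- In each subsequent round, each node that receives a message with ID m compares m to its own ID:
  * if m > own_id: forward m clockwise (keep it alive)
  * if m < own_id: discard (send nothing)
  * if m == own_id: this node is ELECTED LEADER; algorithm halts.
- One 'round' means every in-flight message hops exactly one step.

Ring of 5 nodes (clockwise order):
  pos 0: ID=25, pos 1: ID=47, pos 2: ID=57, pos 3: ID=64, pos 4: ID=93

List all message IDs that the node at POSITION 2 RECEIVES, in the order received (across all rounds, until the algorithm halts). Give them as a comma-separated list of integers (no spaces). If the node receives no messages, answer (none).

Answer: 47,93

Derivation:
Round 1: pos1(id47) recv 25: drop; pos2(id57) recv 47: drop; pos3(id64) recv 57: drop; pos4(id93) recv 64: drop; pos0(id25) recv 93: fwd
Round 2: pos1(id47) recv 93: fwd
Round 3: pos2(id57) recv 93: fwd
Round 4: pos3(id64) recv 93: fwd
Round 5: pos4(id93) recv 93: ELECTED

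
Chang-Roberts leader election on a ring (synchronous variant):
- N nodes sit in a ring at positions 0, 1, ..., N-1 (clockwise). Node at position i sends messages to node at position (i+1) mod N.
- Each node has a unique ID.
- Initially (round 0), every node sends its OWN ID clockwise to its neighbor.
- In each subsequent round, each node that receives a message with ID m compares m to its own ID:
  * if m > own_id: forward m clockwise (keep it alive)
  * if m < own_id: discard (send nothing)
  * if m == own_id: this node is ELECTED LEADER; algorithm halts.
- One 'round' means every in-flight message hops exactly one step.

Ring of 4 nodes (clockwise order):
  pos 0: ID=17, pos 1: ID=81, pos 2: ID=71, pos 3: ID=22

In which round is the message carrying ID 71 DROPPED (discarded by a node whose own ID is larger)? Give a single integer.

Answer: 3

Derivation:
Round 1: pos1(id81) recv 17: drop; pos2(id71) recv 81: fwd; pos3(id22) recv 71: fwd; pos0(id17) recv 22: fwd
Round 2: pos3(id22) recv 81: fwd; pos0(id17) recv 71: fwd; pos1(id81) recv 22: drop
Round 3: pos0(id17) recv 81: fwd; pos1(id81) recv 71: drop
Round 4: pos1(id81) recv 81: ELECTED
Message ID 71 originates at pos 2; dropped at pos 1 in round 3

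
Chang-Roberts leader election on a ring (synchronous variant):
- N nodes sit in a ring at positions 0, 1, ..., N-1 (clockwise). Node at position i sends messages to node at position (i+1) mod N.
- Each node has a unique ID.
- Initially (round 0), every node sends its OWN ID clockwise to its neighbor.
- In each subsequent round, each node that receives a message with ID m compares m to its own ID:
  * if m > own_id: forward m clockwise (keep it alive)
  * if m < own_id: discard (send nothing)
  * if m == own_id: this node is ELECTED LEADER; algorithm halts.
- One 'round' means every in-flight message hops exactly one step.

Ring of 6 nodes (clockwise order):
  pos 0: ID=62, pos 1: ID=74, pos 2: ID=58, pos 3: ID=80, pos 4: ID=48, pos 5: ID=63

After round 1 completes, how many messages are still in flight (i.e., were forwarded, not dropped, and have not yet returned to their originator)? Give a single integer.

Answer: 3

Derivation:
Round 1: pos1(id74) recv 62: drop; pos2(id58) recv 74: fwd; pos3(id80) recv 58: drop; pos4(id48) recv 80: fwd; pos5(id63) recv 48: drop; pos0(id62) recv 63: fwd
After round 1: 3 messages still in flight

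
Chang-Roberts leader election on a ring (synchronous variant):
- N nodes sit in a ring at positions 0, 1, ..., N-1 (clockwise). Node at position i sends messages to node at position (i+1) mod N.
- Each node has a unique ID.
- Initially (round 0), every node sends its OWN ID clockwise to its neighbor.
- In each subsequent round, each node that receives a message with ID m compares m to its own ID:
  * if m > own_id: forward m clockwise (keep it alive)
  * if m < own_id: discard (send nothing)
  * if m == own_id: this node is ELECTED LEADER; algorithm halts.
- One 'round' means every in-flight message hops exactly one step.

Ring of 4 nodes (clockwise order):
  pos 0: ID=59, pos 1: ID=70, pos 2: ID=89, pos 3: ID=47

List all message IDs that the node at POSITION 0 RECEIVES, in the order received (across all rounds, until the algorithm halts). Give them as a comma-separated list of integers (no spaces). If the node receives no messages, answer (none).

Answer: 47,89

Derivation:
Round 1: pos1(id70) recv 59: drop; pos2(id89) recv 70: drop; pos3(id47) recv 89: fwd; pos0(id59) recv 47: drop
Round 2: pos0(id59) recv 89: fwd
Round 3: pos1(id70) recv 89: fwd
Round 4: pos2(id89) recv 89: ELECTED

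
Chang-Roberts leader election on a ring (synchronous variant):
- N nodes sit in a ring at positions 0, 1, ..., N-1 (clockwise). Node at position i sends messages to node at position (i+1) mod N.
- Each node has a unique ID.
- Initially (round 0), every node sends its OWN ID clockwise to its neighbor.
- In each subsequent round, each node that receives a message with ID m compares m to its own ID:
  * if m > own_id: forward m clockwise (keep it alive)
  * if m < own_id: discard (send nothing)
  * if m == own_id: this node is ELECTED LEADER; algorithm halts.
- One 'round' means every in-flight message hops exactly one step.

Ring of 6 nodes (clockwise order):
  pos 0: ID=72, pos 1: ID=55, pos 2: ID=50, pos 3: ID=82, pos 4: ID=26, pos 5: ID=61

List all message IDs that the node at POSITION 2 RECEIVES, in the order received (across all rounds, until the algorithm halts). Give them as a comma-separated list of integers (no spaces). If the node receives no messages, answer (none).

Answer: 55,72,82

Derivation:
Round 1: pos1(id55) recv 72: fwd; pos2(id50) recv 55: fwd; pos3(id82) recv 50: drop; pos4(id26) recv 82: fwd; pos5(id61) recv 26: drop; pos0(id72) recv 61: drop
Round 2: pos2(id50) recv 72: fwd; pos3(id82) recv 55: drop; pos5(id61) recv 82: fwd
Round 3: pos3(id82) recv 72: drop; pos0(id72) recv 82: fwd
Round 4: pos1(id55) recv 82: fwd
Round 5: pos2(id50) recv 82: fwd
Round 6: pos3(id82) recv 82: ELECTED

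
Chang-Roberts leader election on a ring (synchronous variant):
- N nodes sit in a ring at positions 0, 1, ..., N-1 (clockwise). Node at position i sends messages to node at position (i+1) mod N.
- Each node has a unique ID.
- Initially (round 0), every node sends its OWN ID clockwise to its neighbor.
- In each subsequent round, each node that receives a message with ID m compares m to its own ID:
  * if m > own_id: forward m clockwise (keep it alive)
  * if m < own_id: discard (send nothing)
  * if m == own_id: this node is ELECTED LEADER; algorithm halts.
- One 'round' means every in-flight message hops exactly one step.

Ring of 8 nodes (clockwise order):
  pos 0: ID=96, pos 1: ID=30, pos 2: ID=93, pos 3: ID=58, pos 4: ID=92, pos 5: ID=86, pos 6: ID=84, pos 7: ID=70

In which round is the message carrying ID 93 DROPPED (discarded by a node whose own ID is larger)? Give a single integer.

Round 1: pos1(id30) recv 96: fwd; pos2(id93) recv 30: drop; pos3(id58) recv 93: fwd; pos4(id92) recv 58: drop; pos5(id86) recv 92: fwd; pos6(id84) recv 86: fwd; pos7(id70) recv 84: fwd; pos0(id96) recv 70: drop
Round 2: pos2(id93) recv 96: fwd; pos4(id92) recv 93: fwd; pos6(id84) recv 92: fwd; pos7(id70) recv 86: fwd; pos0(id96) recv 84: drop
Round 3: pos3(id58) recv 96: fwd; pos5(id86) recv 93: fwd; pos7(id70) recv 92: fwd; pos0(id96) recv 86: drop
Round 4: pos4(id92) recv 96: fwd; pos6(id84) recv 93: fwd; pos0(id96) recv 92: drop
Round 5: pos5(id86) recv 96: fwd; pos7(id70) recv 93: fwd
Round 6: pos6(id84) recv 96: fwd; pos0(id96) recv 93: drop
Round 7: pos7(id70) recv 96: fwd
Round 8: pos0(id96) recv 96: ELECTED
Message ID 93 originates at pos 2; dropped at pos 0 in round 6

Answer: 6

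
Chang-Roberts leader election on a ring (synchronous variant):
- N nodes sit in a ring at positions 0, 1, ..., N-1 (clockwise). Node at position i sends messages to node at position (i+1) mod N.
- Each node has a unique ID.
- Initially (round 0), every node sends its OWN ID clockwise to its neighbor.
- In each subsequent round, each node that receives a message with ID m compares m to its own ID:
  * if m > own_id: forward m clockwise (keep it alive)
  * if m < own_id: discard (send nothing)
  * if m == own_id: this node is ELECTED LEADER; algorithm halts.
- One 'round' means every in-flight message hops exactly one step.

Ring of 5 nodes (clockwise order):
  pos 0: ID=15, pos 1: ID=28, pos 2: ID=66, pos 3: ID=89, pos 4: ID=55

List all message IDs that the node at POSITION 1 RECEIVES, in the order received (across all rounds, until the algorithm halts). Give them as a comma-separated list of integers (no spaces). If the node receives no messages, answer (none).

Answer: 15,55,89

Derivation:
Round 1: pos1(id28) recv 15: drop; pos2(id66) recv 28: drop; pos3(id89) recv 66: drop; pos4(id55) recv 89: fwd; pos0(id15) recv 55: fwd
Round 2: pos0(id15) recv 89: fwd; pos1(id28) recv 55: fwd
Round 3: pos1(id28) recv 89: fwd; pos2(id66) recv 55: drop
Round 4: pos2(id66) recv 89: fwd
Round 5: pos3(id89) recv 89: ELECTED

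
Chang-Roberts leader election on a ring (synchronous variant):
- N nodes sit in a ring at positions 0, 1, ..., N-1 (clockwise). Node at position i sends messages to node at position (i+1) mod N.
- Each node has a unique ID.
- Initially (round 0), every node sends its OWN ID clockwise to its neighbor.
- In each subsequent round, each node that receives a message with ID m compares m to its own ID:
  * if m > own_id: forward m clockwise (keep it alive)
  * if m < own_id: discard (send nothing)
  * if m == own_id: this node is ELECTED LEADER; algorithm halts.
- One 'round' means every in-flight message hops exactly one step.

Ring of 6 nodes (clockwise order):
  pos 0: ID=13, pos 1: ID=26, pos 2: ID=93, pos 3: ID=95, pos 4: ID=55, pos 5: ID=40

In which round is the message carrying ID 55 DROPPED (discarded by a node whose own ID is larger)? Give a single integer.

Round 1: pos1(id26) recv 13: drop; pos2(id93) recv 26: drop; pos3(id95) recv 93: drop; pos4(id55) recv 95: fwd; pos5(id40) recv 55: fwd; pos0(id13) recv 40: fwd
Round 2: pos5(id40) recv 95: fwd; pos0(id13) recv 55: fwd; pos1(id26) recv 40: fwd
Round 3: pos0(id13) recv 95: fwd; pos1(id26) recv 55: fwd; pos2(id93) recv 40: drop
Round 4: pos1(id26) recv 95: fwd; pos2(id93) recv 55: drop
Round 5: pos2(id93) recv 95: fwd
Round 6: pos3(id95) recv 95: ELECTED
Message ID 55 originates at pos 4; dropped at pos 2 in round 4

Answer: 4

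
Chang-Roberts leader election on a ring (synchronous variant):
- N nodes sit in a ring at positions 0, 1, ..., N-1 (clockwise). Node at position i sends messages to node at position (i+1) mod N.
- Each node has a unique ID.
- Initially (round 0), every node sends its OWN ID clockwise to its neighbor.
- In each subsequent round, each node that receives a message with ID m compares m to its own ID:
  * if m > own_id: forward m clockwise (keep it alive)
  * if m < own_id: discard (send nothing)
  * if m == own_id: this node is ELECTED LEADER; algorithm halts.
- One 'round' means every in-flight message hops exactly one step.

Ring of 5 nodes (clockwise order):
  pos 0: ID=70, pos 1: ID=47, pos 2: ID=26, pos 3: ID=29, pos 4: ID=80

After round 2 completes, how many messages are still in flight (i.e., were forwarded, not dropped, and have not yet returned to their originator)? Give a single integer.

Answer: 3

Derivation:
Round 1: pos1(id47) recv 70: fwd; pos2(id26) recv 47: fwd; pos3(id29) recv 26: drop; pos4(id80) recv 29: drop; pos0(id70) recv 80: fwd
Round 2: pos2(id26) recv 70: fwd; pos3(id29) recv 47: fwd; pos1(id47) recv 80: fwd
After round 2: 3 messages still in flight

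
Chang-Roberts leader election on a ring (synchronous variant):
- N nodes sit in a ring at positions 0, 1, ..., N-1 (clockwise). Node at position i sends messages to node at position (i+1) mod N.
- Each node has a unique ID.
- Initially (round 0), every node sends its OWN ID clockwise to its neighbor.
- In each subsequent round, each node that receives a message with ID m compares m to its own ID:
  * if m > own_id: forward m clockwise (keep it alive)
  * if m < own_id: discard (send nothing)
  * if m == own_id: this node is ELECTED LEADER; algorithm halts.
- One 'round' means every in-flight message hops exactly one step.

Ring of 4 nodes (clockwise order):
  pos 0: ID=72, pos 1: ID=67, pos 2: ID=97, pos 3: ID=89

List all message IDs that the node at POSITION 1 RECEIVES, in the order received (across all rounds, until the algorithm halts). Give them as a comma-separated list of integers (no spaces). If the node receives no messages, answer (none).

Answer: 72,89,97

Derivation:
Round 1: pos1(id67) recv 72: fwd; pos2(id97) recv 67: drop; pos3(id89) recv 97: fwd; pos0(id72) recv 89: fwd
Round 2: pos2(id97) recv 72: drop; pos0(id72) recv 97: fwd; pos1(id67) recv 89: fwd
Round 3: pos1(id67) recv 97: fwd; pos2(id97) recv 89: drop
Round 4: pos2(id97) recv 97: ELECTED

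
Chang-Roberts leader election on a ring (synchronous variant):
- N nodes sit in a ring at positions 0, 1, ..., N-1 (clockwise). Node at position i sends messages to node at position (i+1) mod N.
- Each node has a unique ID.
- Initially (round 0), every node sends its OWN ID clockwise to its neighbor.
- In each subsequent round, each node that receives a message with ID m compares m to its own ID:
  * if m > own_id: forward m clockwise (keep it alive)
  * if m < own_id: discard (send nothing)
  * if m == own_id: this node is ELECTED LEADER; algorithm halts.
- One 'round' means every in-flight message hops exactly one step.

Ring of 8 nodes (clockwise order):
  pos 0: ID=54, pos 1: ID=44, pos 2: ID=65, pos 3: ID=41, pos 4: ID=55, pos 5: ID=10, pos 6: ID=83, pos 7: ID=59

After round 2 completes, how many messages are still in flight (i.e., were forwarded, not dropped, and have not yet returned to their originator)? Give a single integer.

Round 1: pos1(id44) recv 54: fwd; pos2(id65) recv 44: drop; pos3(id41) recv 65: fwd; pos4(id55) recv 41: drop; pos5(id10) recv 55: fwd; pos6(id83) recv 10: drop; pos7(id59) recv 83: fwd; pos0(id54) recv 59: fwd
Round 2: pos2(id65) recv 54: drop; pos4(id55) recv 65: fwd; pos6(id83) recv 55: drop; pos0(id54) recv 83: fwd; pos1(id44) recv 59: fwd
After round 2: 3 messages still in flight

Answer: 3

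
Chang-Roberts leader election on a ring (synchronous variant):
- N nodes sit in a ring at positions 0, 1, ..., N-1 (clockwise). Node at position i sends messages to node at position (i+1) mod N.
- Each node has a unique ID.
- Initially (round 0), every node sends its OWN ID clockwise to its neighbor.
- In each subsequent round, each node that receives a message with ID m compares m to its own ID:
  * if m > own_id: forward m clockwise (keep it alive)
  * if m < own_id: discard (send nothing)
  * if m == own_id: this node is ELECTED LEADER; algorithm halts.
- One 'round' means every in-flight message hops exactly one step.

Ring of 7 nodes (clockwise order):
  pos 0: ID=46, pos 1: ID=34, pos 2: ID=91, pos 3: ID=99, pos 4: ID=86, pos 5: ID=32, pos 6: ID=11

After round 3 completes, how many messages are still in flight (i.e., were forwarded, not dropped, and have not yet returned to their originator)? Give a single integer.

Round 1: pos1(id34) recv 46: fwd; pos2(id91) recv 34: drop; pos3(id99) recv 91: drop; pos4(id86) recv 99: fwd; pos5(id32) recv 86: fwd; pos6(id11) recv 32: fwd; pos0(id46) recv 11: drop
Round 2: pos2(id91) recv 46: drop; pos5(id32) recv 99: fwd; pos6(id11) recv 86: fwd; pos0(id46) recv 32: drop
Round 3: pos6(id11) recv 99: fwd; pos0(id46) recv 86: fwd
After round 3: 2 messages still in flight

Answer: 2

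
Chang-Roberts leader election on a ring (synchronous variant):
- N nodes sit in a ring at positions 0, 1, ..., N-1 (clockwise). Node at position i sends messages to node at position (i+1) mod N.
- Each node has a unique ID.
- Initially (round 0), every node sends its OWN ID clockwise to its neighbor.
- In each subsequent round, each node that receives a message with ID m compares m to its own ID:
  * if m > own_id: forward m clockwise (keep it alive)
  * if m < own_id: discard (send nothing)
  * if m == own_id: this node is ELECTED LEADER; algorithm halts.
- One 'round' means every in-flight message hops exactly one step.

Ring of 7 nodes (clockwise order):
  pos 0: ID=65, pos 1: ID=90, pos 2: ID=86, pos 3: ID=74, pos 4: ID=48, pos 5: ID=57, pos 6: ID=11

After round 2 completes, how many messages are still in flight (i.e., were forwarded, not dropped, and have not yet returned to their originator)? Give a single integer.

Answer: 3

Derivation:
Round 1: pos1(id90) recv 65: drop; pos2(id86) recv 90: fwd; pos3(id74) recv 86: fwd; pos4(id48) recv 74: fwd; pos5(id57) recv 48: drop; pos6(id11) recv 57: fwd; pos0(id65) recv 11: drop
Round 2: pos3(id74) recv 90: fwd; pos4(id48) recv 86: fwd; pos5(id57) recv 74: fwd; pos0(id65) recv 57: drop
After round 2: 3 messages still in flight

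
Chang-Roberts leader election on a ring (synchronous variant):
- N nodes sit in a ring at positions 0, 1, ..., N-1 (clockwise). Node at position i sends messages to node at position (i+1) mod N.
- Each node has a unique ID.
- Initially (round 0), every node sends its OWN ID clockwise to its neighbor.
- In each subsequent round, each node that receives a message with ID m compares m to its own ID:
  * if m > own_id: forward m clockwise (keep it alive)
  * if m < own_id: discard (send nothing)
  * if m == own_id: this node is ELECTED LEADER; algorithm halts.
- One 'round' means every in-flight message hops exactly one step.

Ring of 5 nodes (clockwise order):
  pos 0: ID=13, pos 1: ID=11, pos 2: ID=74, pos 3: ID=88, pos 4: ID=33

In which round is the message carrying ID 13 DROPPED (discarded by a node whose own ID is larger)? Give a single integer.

Round 1: pos1(id11) recv 13: fwd; pos2(id74) recv 11: drop; pos3(id88) recv 74: drop; pos4(id33) recv 88: fwd; pos0(id13) recv 33: fwd
Round 2: pos2(id74) recv 13: drop; pos0(id13) recv 88: fwd; pos1(id11) recv 33: fwd
Round 3: pos1(id11) recv 88: fwd; pos2(id74) recv 33: drop
Round 4: pos2(id74) recv 88: fwd
Round 5: pos3(id88) recv 88: ELECTED
Message ID 13 originates at pos 0; dropped at pos 2 in round 2

Answer: 2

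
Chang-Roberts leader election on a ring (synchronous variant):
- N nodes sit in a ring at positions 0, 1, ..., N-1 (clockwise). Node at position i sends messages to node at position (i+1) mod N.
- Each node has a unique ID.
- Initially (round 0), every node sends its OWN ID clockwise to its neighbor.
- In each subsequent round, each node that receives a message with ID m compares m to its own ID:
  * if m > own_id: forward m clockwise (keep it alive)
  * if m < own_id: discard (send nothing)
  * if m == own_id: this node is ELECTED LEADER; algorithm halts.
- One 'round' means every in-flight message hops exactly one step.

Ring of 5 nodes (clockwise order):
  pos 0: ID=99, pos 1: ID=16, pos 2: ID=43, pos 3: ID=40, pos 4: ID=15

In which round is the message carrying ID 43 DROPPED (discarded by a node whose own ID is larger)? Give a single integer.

Answer: 3

Derivation:
Round 1: pos1(id16) recv 99: fwd; pos2(id43) recv 16: drop; pos3(id40) recv 43: fwd; pos4(id15) recv 40: fwd; pos0(id99) recv 15: drop
Round 2: pos2(id43) recv 99: fwd; pos4(id15) recv 43: fwd; pos0(id99) recv 40: drop
Round 3: pos3(id40) recv 99: fwd; pos0(id99) recv 43: drop
Round 4: pos4(id15) recv 99: fwd
Round 5: pos0(id99) recv 99: ELECTED
Message ID 43 originates at pos 2; dropped at pos 0 in round 3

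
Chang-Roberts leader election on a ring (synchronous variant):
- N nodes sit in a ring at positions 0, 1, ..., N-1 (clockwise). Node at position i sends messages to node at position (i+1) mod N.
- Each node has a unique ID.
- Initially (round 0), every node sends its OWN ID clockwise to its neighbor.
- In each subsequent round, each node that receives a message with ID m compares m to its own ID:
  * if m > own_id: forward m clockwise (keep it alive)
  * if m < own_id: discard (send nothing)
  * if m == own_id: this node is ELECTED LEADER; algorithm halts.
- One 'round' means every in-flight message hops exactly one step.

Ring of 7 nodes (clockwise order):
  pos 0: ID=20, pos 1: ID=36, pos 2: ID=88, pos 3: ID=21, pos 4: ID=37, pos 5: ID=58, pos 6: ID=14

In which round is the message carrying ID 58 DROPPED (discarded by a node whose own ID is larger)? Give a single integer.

Answer: 4

Derivation:
Round 1: pos1(id36) recv 20: drop; pos2(id88) recv 36: drop; pos3(id21) recv 88: fwd; pos4(id37) recv 21: drop; pos5(id58) recv 37: drop; pos6(id14) recv 58: fwd; pos0(id20) recv 14: drop
Round 2: pos4(id37) recv 88: fwd; pos0(id20) recv 58: fwd
Round 3: pos5(id58) recv 88: fwd; pos1(id36) recv 58: fwd
Round 4: pos6(id14) recv 88: fwd; pos2(id88) recv 58: drop
Round 5: pos0(id20) recv 88: fwd
Round 6: pos1(id36) recv 88: fwd
Round 7: pos2(id88) recv 88: ELECTED
Message ID 58 originates at pos 5; dropped at pos 2 in round 4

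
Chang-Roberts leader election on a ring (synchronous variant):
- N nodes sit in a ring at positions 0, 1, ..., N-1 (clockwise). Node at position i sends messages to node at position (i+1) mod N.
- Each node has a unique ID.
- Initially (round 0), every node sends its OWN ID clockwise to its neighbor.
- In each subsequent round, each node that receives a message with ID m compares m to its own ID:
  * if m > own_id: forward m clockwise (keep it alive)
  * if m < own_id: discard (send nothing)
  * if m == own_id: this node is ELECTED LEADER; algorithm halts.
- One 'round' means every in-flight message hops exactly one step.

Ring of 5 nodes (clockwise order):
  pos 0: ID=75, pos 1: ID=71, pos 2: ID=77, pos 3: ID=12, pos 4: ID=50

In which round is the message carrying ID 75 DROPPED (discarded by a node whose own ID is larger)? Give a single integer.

Round 1: pos1(id71) recv 75: fwd; pos2(id77) recv 71: drop; pos3(id12) recv 77: fwd; pos4(id50) recv 12: drop; pos0(id75) recv 50: drop
Round 2: pos2(id77) recv 75: drop; pos4(id50) recv 77: fwd
Round 3: pos0(id75) recv 77: fwd
Round 4: pos1(id71) recv 77: fwd
Round 5: pos2(id77) recv 77: ELECTED
Message ID 75 originates at pos 0; dropped at pos 2 in round 2

Answer: 2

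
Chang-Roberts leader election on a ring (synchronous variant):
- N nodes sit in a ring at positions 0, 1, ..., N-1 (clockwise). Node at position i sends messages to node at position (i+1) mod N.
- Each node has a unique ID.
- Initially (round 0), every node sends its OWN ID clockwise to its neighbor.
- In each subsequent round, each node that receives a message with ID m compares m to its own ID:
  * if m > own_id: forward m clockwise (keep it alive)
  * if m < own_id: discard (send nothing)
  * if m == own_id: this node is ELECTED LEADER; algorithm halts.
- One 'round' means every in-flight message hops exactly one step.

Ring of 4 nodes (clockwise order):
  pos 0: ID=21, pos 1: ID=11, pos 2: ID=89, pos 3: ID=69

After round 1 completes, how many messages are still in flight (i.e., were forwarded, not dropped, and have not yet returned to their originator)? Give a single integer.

Answer: 3

Derivation:
Round 1: pos1(id11) recv 21: fwd; pos2(id89) recv 11: drop; pos3(id69) recv 89: fwd; pos0(id21) recv 69: fwd
After round 1: 3 messages still in flight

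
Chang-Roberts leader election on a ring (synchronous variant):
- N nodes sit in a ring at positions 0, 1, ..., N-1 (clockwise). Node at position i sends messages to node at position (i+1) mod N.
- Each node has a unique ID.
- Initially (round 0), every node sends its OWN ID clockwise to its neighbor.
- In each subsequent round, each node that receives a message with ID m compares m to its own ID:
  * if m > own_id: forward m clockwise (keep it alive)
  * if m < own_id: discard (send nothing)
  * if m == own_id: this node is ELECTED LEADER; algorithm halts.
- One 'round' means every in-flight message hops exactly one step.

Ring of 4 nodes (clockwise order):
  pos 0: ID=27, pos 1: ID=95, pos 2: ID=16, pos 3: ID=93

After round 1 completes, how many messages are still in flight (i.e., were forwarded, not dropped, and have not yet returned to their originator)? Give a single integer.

Answer: 2

Derivation:
Round 1: pos1(id95) recv 27: drop; pos2(id16) recv 95: fwd; pos3(id93) recv 16: drop; pos0(id27) recv 93: fwd
After round 1: 2 messages still in flight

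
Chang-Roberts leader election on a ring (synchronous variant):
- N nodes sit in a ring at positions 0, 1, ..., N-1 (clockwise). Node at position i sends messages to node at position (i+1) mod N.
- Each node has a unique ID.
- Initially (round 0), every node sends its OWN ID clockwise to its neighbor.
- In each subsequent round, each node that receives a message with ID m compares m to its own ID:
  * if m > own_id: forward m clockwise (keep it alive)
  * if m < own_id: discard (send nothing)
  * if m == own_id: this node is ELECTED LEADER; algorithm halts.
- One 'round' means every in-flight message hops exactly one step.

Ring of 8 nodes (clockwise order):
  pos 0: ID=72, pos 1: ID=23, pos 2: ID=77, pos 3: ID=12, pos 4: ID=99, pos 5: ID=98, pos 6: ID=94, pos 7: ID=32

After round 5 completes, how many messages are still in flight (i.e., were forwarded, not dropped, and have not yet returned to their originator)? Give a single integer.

Answer: 3

Derivation:
Round 1: pos1(id23) recv 72: fwd; pos2(id77) recv 23: drop; pos3(id12) recv 77: fwd; pos4(id99) recv 12: drop; pos5(id98) recv 99: fwd; pos6(id94) recv 98: fwd; pos7(id32) recv 94: fwd; pos0(id72) recv 32: drop
Round 2: pos2(id77) recv 72: drop; pos4(id99) recv 77: drop; pos6(id94) recv 99: fwd; pos7(id32) recv 98: fwd; pos0(id72) recv 94: fwd
Round 3: pos7(id32) recv 99: fwd; pos0(id72) recv 98: fwd; pos1(id23) recv 94: fwd
Round 4: pos0(id72) recv 99: fwd; pos1(id23) recv 98: fwd; pos2(id77) recv 94: fwd
Round 5: pos1(id23) recv 99: fwd; pos2(id77) recv 98: fwd; pos3(id12) recv 94: fwd
After round 5: 3 messages still in flight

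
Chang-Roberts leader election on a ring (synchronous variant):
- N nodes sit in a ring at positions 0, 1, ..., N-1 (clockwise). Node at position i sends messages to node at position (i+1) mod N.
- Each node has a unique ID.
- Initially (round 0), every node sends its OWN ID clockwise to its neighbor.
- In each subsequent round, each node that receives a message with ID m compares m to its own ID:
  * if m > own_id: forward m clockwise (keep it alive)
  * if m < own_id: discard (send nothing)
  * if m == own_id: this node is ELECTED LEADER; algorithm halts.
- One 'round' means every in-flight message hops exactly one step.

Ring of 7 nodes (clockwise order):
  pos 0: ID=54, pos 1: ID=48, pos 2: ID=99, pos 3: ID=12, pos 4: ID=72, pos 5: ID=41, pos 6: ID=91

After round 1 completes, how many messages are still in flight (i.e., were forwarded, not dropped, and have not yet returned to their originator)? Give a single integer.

Round 1: pos1(id48) recv 54: fwd; pos2(id99) recv 48: drop; pos3(id12) recv 99: fwd; pos4(id72) recv 12: drop; pos5(id41) recv 72: fwd; pos6(id91) recv 41: drop; pos0(id54) recv 91: fwd
After round 1: 4 messages still in flight

Answer: 4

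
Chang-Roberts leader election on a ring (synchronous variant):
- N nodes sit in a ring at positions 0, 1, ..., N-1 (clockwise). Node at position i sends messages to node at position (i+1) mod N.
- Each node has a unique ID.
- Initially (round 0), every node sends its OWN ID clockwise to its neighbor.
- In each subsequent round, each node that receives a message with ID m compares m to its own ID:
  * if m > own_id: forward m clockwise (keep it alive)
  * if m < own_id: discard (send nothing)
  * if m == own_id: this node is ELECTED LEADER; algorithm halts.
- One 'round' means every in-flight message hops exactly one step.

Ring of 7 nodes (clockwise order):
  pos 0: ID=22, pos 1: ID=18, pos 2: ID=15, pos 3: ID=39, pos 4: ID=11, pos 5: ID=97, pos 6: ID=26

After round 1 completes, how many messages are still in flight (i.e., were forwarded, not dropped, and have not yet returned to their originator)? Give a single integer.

Answer: 5

Derivation:
Round 1: pos1(id18) recv 22: fwd; pos2(id15) recv 18: fwd; pos3(id39) recv 15: drop; pos4(id11) recv 39: fwd; pos5(id97) recv 11: drop; pos6(id26) recv 97: fwd; pos0(id22) recv 26: fwd
After round 1: 5 messages still in flight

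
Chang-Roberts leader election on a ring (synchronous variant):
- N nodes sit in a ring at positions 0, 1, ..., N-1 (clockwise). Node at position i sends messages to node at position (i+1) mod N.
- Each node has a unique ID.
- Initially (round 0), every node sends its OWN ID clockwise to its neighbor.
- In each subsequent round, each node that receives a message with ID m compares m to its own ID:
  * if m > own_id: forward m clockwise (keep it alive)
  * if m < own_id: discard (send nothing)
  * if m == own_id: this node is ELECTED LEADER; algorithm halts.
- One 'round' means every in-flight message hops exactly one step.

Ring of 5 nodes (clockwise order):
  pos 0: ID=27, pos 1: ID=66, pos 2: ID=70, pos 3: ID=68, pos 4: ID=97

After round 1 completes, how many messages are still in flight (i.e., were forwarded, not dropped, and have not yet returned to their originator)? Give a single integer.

Round 1: pos1(id66) recv 27: drop; pos2(id70) recv 66: drop; pos3(id68) recv 70: fwd; pos4(id97) recv 68: drop; pos0(id27) recv 97: fwd
After round 1: 2 messages still in flight

Answer: 2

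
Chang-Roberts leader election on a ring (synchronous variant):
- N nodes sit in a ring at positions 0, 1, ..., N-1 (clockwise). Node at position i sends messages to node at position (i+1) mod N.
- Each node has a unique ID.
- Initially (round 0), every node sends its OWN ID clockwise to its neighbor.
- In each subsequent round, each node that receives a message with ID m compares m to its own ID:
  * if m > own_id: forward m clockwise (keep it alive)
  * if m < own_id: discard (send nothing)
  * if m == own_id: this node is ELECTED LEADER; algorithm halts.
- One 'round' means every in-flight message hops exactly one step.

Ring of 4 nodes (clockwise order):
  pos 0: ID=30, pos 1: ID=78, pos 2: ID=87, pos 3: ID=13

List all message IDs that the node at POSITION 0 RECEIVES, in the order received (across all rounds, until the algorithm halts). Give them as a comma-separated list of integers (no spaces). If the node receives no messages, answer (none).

Round 1: pos1(id78) recv 30: drop; pos2(id87) recv 78: drop; pos3(id13) recv 87: fwd; pos0(id30) recv 13: drop
Round 2: pos0(id30) recv 87: fwd
Round 3: pos1(id78) recv 87: fwd
Round 4: pos2(id87) recv 87: ELECTED

Answer: 13,87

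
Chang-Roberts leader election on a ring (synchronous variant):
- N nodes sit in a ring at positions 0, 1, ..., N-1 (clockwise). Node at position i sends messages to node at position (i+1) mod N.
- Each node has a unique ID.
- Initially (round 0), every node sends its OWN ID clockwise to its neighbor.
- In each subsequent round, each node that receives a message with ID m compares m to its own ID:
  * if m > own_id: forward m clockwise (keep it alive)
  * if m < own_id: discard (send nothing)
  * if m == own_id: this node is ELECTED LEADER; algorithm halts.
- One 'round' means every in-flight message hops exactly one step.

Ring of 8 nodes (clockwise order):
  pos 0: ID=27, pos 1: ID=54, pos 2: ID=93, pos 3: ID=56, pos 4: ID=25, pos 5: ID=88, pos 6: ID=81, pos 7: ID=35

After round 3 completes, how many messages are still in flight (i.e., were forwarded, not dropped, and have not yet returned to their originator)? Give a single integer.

Round 1: pos1(id54) recv 27: drop; pos2(id93) recv 54: drop; pos3(id56) recv 93: fwd; pos4(id25) recv 56: fwd; pos5(id88) recv 25: drop; pos6(id81) recv 88: fwd; pos7(id35) recv 81: fwd; pos0(id27) recv 35: fwd
Round 2: pos4(id25) recv 93: fwd; pos5(id88) recv 56: drop; pos7(id35) recv 88: fwd; pos0(id27) recv 81: fwd; pos1(id54) recv 35: drop
Round 3: pos5(id88) recv 93: fwd; pos0(id27) recv 88: fwd; pos1(id54) recv 81: fwd
After round 3: 3 messages still in flight

Answer: 3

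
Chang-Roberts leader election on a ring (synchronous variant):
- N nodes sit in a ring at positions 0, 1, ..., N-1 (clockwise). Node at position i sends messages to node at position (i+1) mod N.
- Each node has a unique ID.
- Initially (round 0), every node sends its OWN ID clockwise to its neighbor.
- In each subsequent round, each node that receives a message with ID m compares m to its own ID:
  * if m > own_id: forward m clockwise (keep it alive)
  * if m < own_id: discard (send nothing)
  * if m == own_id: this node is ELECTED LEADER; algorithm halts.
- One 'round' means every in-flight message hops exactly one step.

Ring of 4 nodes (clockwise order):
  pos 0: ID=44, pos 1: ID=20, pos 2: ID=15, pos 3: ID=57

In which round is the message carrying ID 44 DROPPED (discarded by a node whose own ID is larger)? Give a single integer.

Round 1: pos1(id20) recv 44: fwd; pos2(id15) recv 20: fwd; pos3(id57) recv 15: drop; pos0(id44) recv 57: fwd
Round 2: pos2(id15) recv 44: fwd; pos3(id57) recv 20: drop; pos1(id20) recv 57: fwd
Round 3: pos3(id57) recv 44: drop; pos2(id15) recv 57: fwd
Round 4: pos3(id57) recv 57: ELECTED
Message ID 44 originates at pos 0; dropped at pos 3 in round 3

Answer: 3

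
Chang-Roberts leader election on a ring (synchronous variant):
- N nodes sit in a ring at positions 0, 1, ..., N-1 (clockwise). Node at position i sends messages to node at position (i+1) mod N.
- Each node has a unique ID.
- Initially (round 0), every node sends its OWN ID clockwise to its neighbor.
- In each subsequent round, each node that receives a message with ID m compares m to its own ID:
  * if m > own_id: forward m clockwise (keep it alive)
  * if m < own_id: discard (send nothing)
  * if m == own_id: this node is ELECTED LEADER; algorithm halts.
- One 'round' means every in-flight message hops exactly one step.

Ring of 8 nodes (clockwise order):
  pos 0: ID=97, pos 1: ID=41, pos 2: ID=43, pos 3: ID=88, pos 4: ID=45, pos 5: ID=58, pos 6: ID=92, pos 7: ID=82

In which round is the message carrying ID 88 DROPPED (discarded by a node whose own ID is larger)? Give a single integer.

Answer: 3

Derivation:
Round 1: pos1(id41) recv 97: fwd; pos2(id43) recv 41: drop; pos3(id88) recv 43: drop; pos4(id45) recv 88: fwd; pos5(id58) recv 45: drop; pos6(id92) recv 58: drop; pos7(id82) recv 92: fwd; pos0(id97) recv 82: drop
Round 2: pos2(id43) recv 97: fwd; pos5(id58) recv 88: fwd; pos0(id97) recv 92: drop
Round 3: pos3(id88) recv 97: fwd; pos6(id92) recv 88: drop
Round 4: pos4(id45) recv 97: fwd
Round 5: pos5(id58) recv 97: fwd
Round 6: pos6(id92) recv 97: fwd
Round 7: pos7(id82) recv 97: fwd
Round 8: pos0(id97) recv 97: ELECTED
Message ID 88 originates at pos 3; dropped at pos 6 in round 3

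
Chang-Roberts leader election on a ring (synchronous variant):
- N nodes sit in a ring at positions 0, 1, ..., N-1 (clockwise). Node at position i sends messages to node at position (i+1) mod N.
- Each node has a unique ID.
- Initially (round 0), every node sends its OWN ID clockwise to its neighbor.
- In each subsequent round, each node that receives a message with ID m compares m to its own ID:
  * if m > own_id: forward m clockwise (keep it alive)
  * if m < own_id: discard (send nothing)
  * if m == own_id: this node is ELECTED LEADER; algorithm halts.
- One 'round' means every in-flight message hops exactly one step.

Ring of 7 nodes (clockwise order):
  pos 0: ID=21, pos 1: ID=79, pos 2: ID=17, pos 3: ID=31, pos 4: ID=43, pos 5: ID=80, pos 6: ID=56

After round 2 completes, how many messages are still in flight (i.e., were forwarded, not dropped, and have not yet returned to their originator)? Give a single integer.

Round 1: pos1(id79) recv 21: drop; pos2(id17) recv 79: fwd; pos3(id31) recv 17: drop; pos4(id43) recv 31: drop; pos5(id80) recv 43: drop; pos6(id56) recv 80: fwd; pos0(id21) recv 56: fwd
Round 2: pos3(id31) recv 79: fwd; pos0(id21) recv 80: fwd; pos1(id79) recv 56: drop
After round 2: 2 messages still in flight

Answer: 2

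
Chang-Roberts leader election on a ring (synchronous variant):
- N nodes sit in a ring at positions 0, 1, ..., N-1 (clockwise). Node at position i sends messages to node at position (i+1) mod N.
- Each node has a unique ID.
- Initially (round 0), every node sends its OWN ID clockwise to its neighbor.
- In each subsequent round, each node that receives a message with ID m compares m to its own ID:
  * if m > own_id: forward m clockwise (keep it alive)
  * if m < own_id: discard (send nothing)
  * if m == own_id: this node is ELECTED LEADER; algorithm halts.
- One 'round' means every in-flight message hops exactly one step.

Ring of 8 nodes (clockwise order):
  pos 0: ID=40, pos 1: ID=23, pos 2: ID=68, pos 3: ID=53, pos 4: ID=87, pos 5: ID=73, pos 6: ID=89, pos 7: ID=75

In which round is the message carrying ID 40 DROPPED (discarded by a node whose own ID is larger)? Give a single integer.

Round 1: pos1(id23) recv 40: fwd; pos2(id68) recv 23: drop; pos3(id53) recv 68: fwd; pos4(id87) recv 53: drop; pos5(id73) recv 87: fwd; pos6(id89) recv 73: drop; pos7(id75) recv 89: fwd; pos0(id40) recv 75: fwd
Round 2: pos2(id68) recv 40: drop; pos4(id87) recv 68: drop; pos6(id89) recv 87: drop; pos0(id40) recv 89: fwd; pos1(id23) recv 75: fwd
Round 3: pos1(id23) recv 89: fwd; pos2(id68) recv 75: fwd
Round 4: pos2(id68) recv 89: fwd; pos3(id53) recv 75: fwd
Round 5: pos3(id53) recv 89: fwd; pos4(id87) recv 75: drop
Round 6: pos4(id87) recv 89: fwd
Round 7: pos5(id73) recv 89: fwd
Round 8: pos6(id89) recv 89: ELECTED
Message ID 40 originates at pos 0; dropped at pos 2 in round 2

Answer: 2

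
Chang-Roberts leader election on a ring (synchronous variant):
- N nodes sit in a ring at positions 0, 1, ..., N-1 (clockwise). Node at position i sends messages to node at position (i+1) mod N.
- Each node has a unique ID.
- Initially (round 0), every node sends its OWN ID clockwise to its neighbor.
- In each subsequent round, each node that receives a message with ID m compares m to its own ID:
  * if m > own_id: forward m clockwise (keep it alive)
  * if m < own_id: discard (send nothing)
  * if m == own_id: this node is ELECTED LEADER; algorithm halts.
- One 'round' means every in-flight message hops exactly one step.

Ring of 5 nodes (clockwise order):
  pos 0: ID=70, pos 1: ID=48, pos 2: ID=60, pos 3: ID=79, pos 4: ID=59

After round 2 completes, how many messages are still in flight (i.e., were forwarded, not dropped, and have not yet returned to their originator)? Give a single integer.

Round 1: pos1(id48) recv 70: fwd; pos2(id60) recv 48: drop; pos3(id79) recv 60: drop; pos4(id59) recv 79: fwd; pos0(id70) recv 59: drop
Round 2: pos2(id60) recv 70: fwd; pos0(id70) recv 79: fwd
After round 2: 2 messages still in flight

Answer: 2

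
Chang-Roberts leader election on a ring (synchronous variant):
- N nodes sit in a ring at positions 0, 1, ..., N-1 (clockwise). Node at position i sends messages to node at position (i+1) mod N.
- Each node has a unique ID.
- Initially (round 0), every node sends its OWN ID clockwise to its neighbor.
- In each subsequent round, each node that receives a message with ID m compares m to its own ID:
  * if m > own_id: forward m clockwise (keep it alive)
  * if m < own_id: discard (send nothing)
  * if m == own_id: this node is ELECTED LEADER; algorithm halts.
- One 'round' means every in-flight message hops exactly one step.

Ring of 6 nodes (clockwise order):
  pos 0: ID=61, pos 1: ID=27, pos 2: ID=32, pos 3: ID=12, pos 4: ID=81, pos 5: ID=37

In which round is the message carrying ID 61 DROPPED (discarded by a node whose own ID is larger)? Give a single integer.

Answer: 4

Derivation:
Round 1: pos1(id27) recv 61: fwd; pos2(id32) recv 27: drop; pos3(id12) recv 32: fwd; pos4(id81) recv 12: drop; pos5(id37) recv 81: fwd; pos0(id61) recv 37: drop
Round 2: pos2(id32) recv 61: fwd; pos4(id81) recv 32: drop; pos0(id61) recv 81: fwd
Round 3: pos3(id12) recv 61: fwd; pos1(id27) recv 81: fwd
Round 4: pos4(id81) recv 61: drop; pos2(id32) recv 81: fwd
Round 5: pos3(id12) recv 81: fwd
Round 6: pos4(id81) recv 81: ELECTED
Message ID 61 originates at pos 0; dropped at pos 4 in round 4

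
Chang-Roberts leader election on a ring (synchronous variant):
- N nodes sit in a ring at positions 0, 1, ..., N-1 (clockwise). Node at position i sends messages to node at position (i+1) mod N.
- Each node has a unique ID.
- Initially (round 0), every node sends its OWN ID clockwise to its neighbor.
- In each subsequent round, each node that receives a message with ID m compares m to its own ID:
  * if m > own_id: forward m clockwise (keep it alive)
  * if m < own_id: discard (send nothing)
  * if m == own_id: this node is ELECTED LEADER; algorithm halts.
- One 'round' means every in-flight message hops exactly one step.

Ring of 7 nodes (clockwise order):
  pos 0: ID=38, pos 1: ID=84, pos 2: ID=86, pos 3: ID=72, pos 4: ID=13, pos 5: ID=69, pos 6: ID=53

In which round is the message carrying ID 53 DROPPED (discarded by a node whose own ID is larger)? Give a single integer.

Round 1: pos1(id84) recv 38: drop; pos2(id86) recv 84: drop; pos3(id72) recv 86: fwd; pos4(id13) recv 72: fwd; pos5(id69) recv 13: drop; pos6(id53) recv 69: fwd; pos0(id38) recv 53: fwd
Round 2: pos4(id13) recv 86: fwd; pos5(id69) recv 72: fwd; pos0(id38) recv 69: fwd; pos1(id84) recv 53: drop
Round 3: pos5(id69) recv 86: fwd; pos6(id53) recv 72: fwd; pos1(id84) recv 69: drop
Round 4: pos6(id53) recv 86: fwd; pos0(id38) recv 72: fwd
Round 5: pos0(id38) recv 86: fwd; pos1(id84) recv 72: drop
Round 6: pos1(id84) recv 86: fwd
Round 7: pos2(id86) recv 86: ELECTED
Message ID 53 originates at pos 6; dropped at pos 1 in round 2

Answer: 2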